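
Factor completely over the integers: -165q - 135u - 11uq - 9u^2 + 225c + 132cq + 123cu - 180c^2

-(12c - u - 15)(15c - 9u - 11q)

Group: -12c(15c - 9u - 11q) + (u + 15)(15c - 9u - 11q); both groups contain (15c - 9u - 11q).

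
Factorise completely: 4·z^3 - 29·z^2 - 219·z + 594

(4·z - 9)·(z + 6)·(z - 11)

Trying the rational-root candidates, z = 11 is a root, so (z - 11) divides it; the quotient is 4·z^2 + 15·z - 54.
The remaining quadratic factors as (4·z - 9)(z + 6).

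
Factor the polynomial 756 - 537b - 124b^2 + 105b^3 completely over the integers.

(3b + 7)(5b - 9)(7b - 12)

Trying the rational-root candidates, b = 9/5 is a root, so (5b - 9) divides it; the quotient is 21b^2 + 13b - 84.
The remaining quadratic factors as (3b + 7)(7b - 12).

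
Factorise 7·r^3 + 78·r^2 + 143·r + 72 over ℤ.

(7·r + 8)·(r + 1)·(r + 9)

Among the possible rational roots, r = -8/7 is a root, so (7·r + 8) is a factor; dividing leaves r^2 + 10·r + 9.
The remaining quadratic factors as (r + 9)(r + 1).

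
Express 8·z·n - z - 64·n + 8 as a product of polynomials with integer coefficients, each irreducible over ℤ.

(8·n - 1)·(z - 8)

Group as (8·z·n - z) + (-64·n + 8) = z·(8·n - 1) - 8·(8·n - 1).
Both groups share the factor (8·n - 1).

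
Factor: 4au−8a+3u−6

Group as (4au−8a) + (3u−6) = 4a(u−2) + 3(u−2).
Both groups share the factor (u−2).

(4a+3)(u−2)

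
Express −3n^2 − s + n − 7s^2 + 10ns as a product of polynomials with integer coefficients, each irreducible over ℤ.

Group: −n(3n − 7s − 1) + s(3n − 7s − 1); both groups contain (3n − 7s − 1).

−(3n − 7s − 1)(n − s)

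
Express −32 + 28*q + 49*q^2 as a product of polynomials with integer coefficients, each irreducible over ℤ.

Need a pair with product 49·(−32) = −1568 and sum 28: that's 56 and −28.
Split the middle term: 49*q^2 + 56*q − 28*q − 32 = 7*q*(7*q + 8) − 4*(7*q + 8).

(7*q + 8)*(7*q − 4)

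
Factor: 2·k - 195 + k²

Two integers with product -195 and sum 2 are 15 and -13.

(k + 15)·(k - 13)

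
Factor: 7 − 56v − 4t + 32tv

(4t − 7)(8v − 1)

Group as (32tv − 4t) + (−56v + 7) = 4t(8v − 1) − 7(8v − 1).
Both groups share the factor (8v − 1).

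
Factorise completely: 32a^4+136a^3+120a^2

8a^2(4a+5)(a+3)

Pull out the common factor 8a^2, then factor the remaining trinomial.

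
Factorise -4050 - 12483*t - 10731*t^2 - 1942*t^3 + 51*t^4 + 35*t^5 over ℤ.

(5*t + 3)*(7*t + 6)*(t - 9)*(t^2 + 9*t + 25)

By the rational root theorem, t = 9 is a root, giving the factor (t - 9) and quotient 35*t^4 + 366*t^3 + 1352*t^2 + 1437*t + 450.
Next, t = -6/7 is a root, so (7*t + 6) divides it; the quotient is 5*t^3 + 48*t^2 + 152*t + 75.
Continuing, t = -3/5 is a root, so (5*t + 3) is a factor; dividing leaves t^2 + 9*t + 25.
The quadratic t^2 + 9*t + 25 has discriminant -19 < 0 and is irreducible over ℤ.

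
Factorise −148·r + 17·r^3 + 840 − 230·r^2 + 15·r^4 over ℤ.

Trying the rational-root candidates, r = 3 is a root, so (r − 3) is a factor; dividing leaves 15·r^3 + 62·r^2 − 44·r − 280.
Then r = −14/5 is a root, so (5·r + 14) is a factor; dividing leaves 3·r^2 + 4·r − 20.
The remaining quadratic factors as (3·r + 10)(r − 2).

(3·r + 10)·(5·r + 14)·(r − 2)·(r − 3)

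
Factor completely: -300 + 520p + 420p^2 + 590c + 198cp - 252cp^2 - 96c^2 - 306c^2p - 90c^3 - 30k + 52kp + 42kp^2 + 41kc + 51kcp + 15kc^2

Group: 5c(3kc + 6kp + 10k - 18c^2 - 36cp - 30c + 60p + 100) + (7p - 3)(3kc + 6kp + 10k - 18c^2 - 36cp - 30c + 60p + 100); both groups contain (3kc + 6kp + 10k - 18c^2 - 36cp - 30c + 60p + 100), so (5c + 7p - 3) is a factor with cofactor 3kc + 6kp + 10k - 18c^2 - 36cp - 30c + 60p + 100.
The cofactor groups again: 3kc + 6kp + 10k - 18c^2 - 36cp - 30c + 60p + 100 = k(3c + 6p + 10) + (-6c + 10)(3c + 6p + 10); both groups contain (3c + 6p + 10), giving (k - 6c + 10)(3c + 6p + 10).

(k - 6c + 10)(3c + 6p + 10)(5c + 7p - 3)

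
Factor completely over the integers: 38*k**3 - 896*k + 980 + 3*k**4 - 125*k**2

Testing divisors of the constant over divisors of the leading coefficient, k = 1 is a root, so (k - 1) is a factor; dividing leaves 3*k**3 + 41*k**2 - 84*k - 980.
Next, k = -14/3 is a root, giving the factor (3*k + 14) and quotient k**2 + 9*k - 70.
The remaining quadratic factors as (k + 14)(k - 5).

(3*k + 14)*(k + 14)*(k - 1)*(k - 5)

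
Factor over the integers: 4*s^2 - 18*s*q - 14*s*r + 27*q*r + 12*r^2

(2*s - 3*r)*(2*s - 9*q - 4*r)

Group: 2*s*(2*s - 9*q - 4*r) - 3*r*(2*s - 9*q - 4*r); both groups contain (2*s - 9*q - 4*r).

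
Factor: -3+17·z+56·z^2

(7·z+3)·(8·z-1)

Need a pair with product 56·(-3) = -168 and sum 17: that's -7 and 24.
Split the middle term: 56·z^2-7·z + 24·z-3 = 7·z·(8·z-1) + 3·(8·z-1).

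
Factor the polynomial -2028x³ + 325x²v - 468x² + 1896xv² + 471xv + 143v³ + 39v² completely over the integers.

Group: 13x(-156x² + 37xv - 36x + 143v² + 39v) + v(-156x² + 37xv - 36x + 143v² + 39v); both groups contain (-156x² + 37xv - 36x + 143v² + 39v), so (13x + v) is a factor with cofactor -156x² + 37xv - 36x + 143v² + 39v.
The cofactor groups again: -156x² + 37xv - 36x + 143v² + 39v = -12x(13x + 11v + 3) + 13v(13x + 11v + 3); both groups contain (13x + 11v + 3), giving -(12x - 13v)(13x + 11v + 3).

-(12x - 13v)(13x + 11v + 3)(13x + v)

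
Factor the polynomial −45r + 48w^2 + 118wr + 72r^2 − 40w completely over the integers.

Group: 8w(6w + 8r − 5) + 9r(6w + 8r − 5); both groups contain (6w + 8r − 5).

(6w + 8r − 5)(8w + 9r)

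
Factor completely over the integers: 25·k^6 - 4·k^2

Every term has a factor of k^2; factoring it out leaves 25·k^4 - 4.
Recognize a difference of squares with the parts 5·k^2 and 2.

k^2·(5·k^2 + 2)·(5·k^2 - 2)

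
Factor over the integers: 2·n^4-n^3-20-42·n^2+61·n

By the rational root theorem, n = 1 is a root, giving the factor (n-1) and quotient 2·n^3+n^2-41·n+20.
Continuing, n = -5 is a root, so (n+5) is a factor; dividing leaves 2·n^2-9·n+4.
The remaining quadratic factors as (2·n-1)(n-4).

(2·n-1)·(n+5)·(n-1)·(n-4)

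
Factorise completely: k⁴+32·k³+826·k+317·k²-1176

(k+12)·(k+14)·(k+7)·(k-1)

Testing divisors of the constant over divisors of the leading coefficient, k = -12 is a root, so (k+12) is a factor; dividing leaves k³+20·k²+77·k-98.
Continuing, k = 1 is a root, so (k-1) divides it; the quotient is k²+21·k+98.
The remaining quadratic factors as (k+14)(k+7).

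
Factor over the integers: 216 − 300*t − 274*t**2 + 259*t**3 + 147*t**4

Trying the rational-root candidates, t = 6/7 is a root, giving the factor (7*t − 6) and quotient 21*t**3 + 55*t**2 + 8*t − 36.
Then t = −9/7 is a root, giving the factor (7*t + 9) and quotient 3*t**2 + 4*t − 4.
The remaining quadratic factors as (3*t − 2)(t + 2).

(3*t − 2)*(7*t + 9)*(7*t − 6)*(t + 2)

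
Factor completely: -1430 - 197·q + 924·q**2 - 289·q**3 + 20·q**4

Trying the rational-root candidates, q = 10 is a root, giving the factor (q - 10) and quotient 20·q**3 - 89·q**2 + 34·q + 143.
Next, q = 13/4 is a root, so (4·q - 13) divides it; the quotient is 5·q**2 - 6·q - 11.
The remaining quadratic factors as (q + 1)(5·q - 11).

(4·q - 13)·(5·q - 11)·(q + 1)·(q - 10)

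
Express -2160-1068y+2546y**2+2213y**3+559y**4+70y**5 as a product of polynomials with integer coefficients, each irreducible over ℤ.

(2y+3)(5y-4)(7y+9)(y**2+6y+20)

By the rational root theorem, y = -9/7 is a root, giving the factor (7y+9) and quotient 10y**4+67y**3+230y**2+68y-240.
Then y = 4/5 is a root, giving the factor (5y-4) and quotient 2y**3+15y**2+58y+60.
Continuing, y = -3/2 is a root, so (2y+3) is a factor; dividing leaves y**2+6y+20.
The quadratic y**2+6y+20 has discriminant -44 < 0 and is irreducible over ℤ.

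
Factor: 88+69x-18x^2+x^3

(x+1)(x-11)(x-8)

Among the possible rational roots, x = -1 is a root, giving the factor (x+1) and quotient x^2-19x+88.
The remaining quadratic factors as (x-8)(x-11).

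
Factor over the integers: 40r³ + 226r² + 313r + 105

By the rational root theorem, r = -15/4 is a root, giving the factor (4r + 15) and quotient 10r² + 19r + 7.
The remaining quadratic factors as (5r + 7)(2r + 1).

(2r + 1)(4r + 15)(5r + 7)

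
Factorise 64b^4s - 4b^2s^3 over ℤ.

4b^2s(4b + s)(4b - s)

Every term has a factor of 4b^2s. Then 16b^2 - s^2 = (4b)² − (s)².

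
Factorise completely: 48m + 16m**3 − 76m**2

Pull out the common factor 4m, then factor the remaining trinomial.

4m(4m − 3)(m − 4)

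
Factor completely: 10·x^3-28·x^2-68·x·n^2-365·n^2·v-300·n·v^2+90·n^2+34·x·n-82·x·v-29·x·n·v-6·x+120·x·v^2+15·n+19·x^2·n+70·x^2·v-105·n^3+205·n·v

Group: x·(10·x^2-11·x·n+30·x·v+2·x-35·n^2-75·n·v-5·n) + (3·n+4·v-3)·(10·x^2-11·x·n+30·x·v+2·x-35·n^2-75·n·v-5·n); both groups contain (10·x^2-11·x·n+30·x·v+2·x-35·n^2-75·n·v-5·n), so (x+3·n+4·v-3) is a factor with cofactor 10·x^2-11·x·n+30·x·v+2·x-35·n^2-75·n·v-5·n.
The cofactor groups again: 10·x^2-11·x·n+30·x·v+2·x-35·n^2-75·n·v-5·n = 2·x·(5·x+7·n+15·v+1) - 5·n·(5·x+7·n+15·v+1); both groups contain (5·x+7·n+15·v+1), giving (2·x-5·n)·(5·x+7·n+15·v+1).

(2·x-5·n)·(x+3·n+4·v-3)·(5·x+7·n+15·v+1)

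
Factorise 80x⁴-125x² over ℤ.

Pull out the common factor 5x²; 16x²-25 is a difference of squares.

5x²(4x+5)(4x-5)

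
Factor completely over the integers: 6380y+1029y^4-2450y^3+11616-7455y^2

(3y-11)(7y+12)(7y+8)(7y-11)

Trying the rational-root candidates, y = -8/7 is a root, giving the factor (7y+8) and quotient 147y^3-518y^2-473y+1452.
Next, y = -12/7 is a root, giving the factor (7y+12) and quotient 21y^2-110y+121.
The remaining quadratic factors as (3y-11)(7y-11).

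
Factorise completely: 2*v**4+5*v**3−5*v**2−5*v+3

Trying the rational-root candidates, v = −1 is a root, so (v+1) divides it; the quotient is 2*v**3+3*v**2−8*v+3.
Next, v = −3 is a root, giving the factor (v+3) and quotient 2*v**2−3*v+1.
The remaining quadratic factors as (v−1)(2*v−1).

(2*v−1)*(v+1)*(v+3)*(v−1)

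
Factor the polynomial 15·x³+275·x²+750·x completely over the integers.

Pull out the common factor 5·x, then factor the remaining trinomial.

5·x·(3·x+10)·(x+15)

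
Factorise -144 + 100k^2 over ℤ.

Pull out the common factor 4; 25k^2 - 36 is a difference of squares.

4(5k + 6)(5k - 6)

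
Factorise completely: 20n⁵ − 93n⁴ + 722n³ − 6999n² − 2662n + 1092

By the rational root theorem, n = 7 is a root, so (n − 7) is a factor; dividing leaves 20n⁴ + 47n³ + 1051n² + 358n − 156.
Next, n = −3/5 is a root, so (5n + 3) divides it; the quotient is 4n³ + 7n² + 206n − 52.
Then n = 1/4 is a root, so (4n − 1) divides it; the quotient is n² + 2n + 52.
The quadratic n² + 2n + 52 has discriminant −204 < 0 and is irreducible over ℤ.

(4n − 1)(5n + 3)(n − 7)(n² + 2n + 52)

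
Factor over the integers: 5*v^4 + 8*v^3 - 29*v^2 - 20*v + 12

Testing divisors of the constant over divisors of the leading coefficient, v = -3 is a root, giving the factor (v + 3) and quotient 5*v^3 - 7*v^2 - 8*v + 4.
Continuing, v = 2 is a root, giving the factor (v - 2) and quotient 5*v^2 + 3*v - 2.
The remaining quadratic factors as (5*v - 2)(v + 1).

(5*v - 2)*(v + 1)*(v + 3)*(v - 2)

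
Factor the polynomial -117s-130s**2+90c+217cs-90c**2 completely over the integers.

Group: -9c(10c-13s) + (10s+9)(10c-13s); both groups contain (10c-13s).

-(10c-13s)(9c-10s-9)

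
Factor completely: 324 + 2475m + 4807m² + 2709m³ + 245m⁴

Among the possible rational roots, m = -9/7 is a root, giving the factor (7m + 9) and quotient 35m³ + 342m² + 247m + 36.
Then m = -4/7 is a root, so (7m + 4) divides it; the quotient is 5m² + 46m + 9.
The remaining quadratic factors as (5m + 1)(m + 9).

(5m + 1)(7m + 4)(7m + 9)(m + 9)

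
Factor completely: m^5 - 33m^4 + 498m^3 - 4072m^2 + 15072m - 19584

Among the possible rational roots, m = 12 is a root, so (m - 12) is a factor; dividing leaves m^4 - 21m^3 + 246m^2 - 1120m + 1632.
Then m = 4 is a root, so (m - 4) is a factor; dividing leaves m^3 - 17m^2 + 178m - 408.
Next, m = 3 is a root, so (m - 3) divides it; the quotient is m^2 - 14m + 136.
The quadratic m^2 - 14m + 136 has discriminant -348 < 0 and is irreducible over ℤ.

(m - 12)(m - 3)(m - 4)(m^2 - 14m + 136)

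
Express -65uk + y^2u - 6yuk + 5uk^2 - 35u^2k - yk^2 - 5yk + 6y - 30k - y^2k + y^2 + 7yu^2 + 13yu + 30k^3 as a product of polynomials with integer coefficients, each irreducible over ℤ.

Group: y(yu - yk + y - 5uk + 5k^2 - 5k) + (7u + 6k + 6)(yu - yk + y - 5uk + 5k^2 - 5k); both groups contain (yu - yk + y - 5uk + 5k^2 - 5k), so (y + 7u + 6k + 6) is a factor with cofactor yu - yk + y - 5uk + 5k^2 - 5k.
The cofactor groups again: yu - yk + y - 5uk + 5k^2 - 5k = y(u - k + 1) - 5k(u - k + 1); both groups contain (u - k + 1), giving (y - 5k)(u - k + 1).

(y - 5k)(u - k + 1)(y + 7u + 6k + 6)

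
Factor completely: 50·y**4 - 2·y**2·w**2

Every term has a factor of 2·y**2. Then 25·y**2 - w**2 = (5·y)² − (w)².

2·y**2·(5·y - w)·(5·y + w)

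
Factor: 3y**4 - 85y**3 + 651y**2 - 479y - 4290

Among the possible rational roots, y = 13/3 is a root, giving the factor (3y - 13) and quotient y**3 - 24y**2 + 113y + 330.
Continuing, y = 15 is a root, so (y - 15) is a factor; dividing leaves y**2 - 9y - 22.
The remaining quadratic factors as (y + 2)(y - 11).

(3y - 13)(y + 2)(y - 11)(y - 15)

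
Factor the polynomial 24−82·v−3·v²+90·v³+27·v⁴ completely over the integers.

Among the possible rational roots, v = −3 is a root, so (v+3) is a factor; dividing leaves 27·v³+9·v²−30·v+8.
Continuing, v = −4/3 is a root, giving the factor (3·v+4) and quotient 9·v²−9·v+2.
The remaining quadratic factors as (3·v−1)(3·v−2).

(3·v+4)·(3·v−1)·(3·v−2)·(v+3)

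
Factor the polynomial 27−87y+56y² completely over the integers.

(7y−3)(8y−9)

Need a pair with product 56·27 = 1512 and sum −87: that's −63 and −24.
Split the middle term: 56y²−63y − 24y+27 = 7y(8y−9) − 3(8y−9).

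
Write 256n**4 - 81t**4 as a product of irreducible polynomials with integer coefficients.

(4n + 3t)(4n - 3t)(16n**2 + 9t**2)

(4n)⁴ − (3t)⁴ = ((4n)² − (3t)²)((4n)² + (3t)²); the first factor splits again, the second (16n**2 + 9t**2) is irreducible.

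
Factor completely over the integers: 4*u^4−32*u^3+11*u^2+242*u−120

(2*u+5)*(2*u−1)*(u−4)*(u−6)

Among the possible rational roots, u = 4 is a root, giving the factor (u−4) and quotient 4*u^3−16*u^2−53*u+30.
Next, u = −5/2 is a root, so (2*u+5) is a factor; dividing leaves 2*u^2−13*u+6.
The remaining quadratic factors as (2*u−1)(u−6).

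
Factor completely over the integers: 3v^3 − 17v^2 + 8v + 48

(3v + 4)(v − 3)(v − 4)

By the rational root theorem, v = −4/3 is a root, giving the factor (3v + 4) and quotient v^2 − 7v + 12.
The remaining quadratic factors as (v − 3)(v − 4).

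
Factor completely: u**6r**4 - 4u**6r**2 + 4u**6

u**6(r**2 - 2)**2

Factor out u**6 first: what remains is r**4 - 4r**2 + 4.
Recognize a perfect-square trinomial with the parts 2 and r**2.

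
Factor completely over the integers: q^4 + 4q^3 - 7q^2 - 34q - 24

By the rational root theorem, q = 3 is a root, so (q - 3) is a factor; dividing leaves q^3 + 7q^2 + 14q + 8.
Continuing, q = -4 is a root, so (q + 4) divides it; the quotient is q^2 + 3q + 2.
The remaining quadratic factors as (q + 2)(q + 1).

(q + 1)(q + 2)(q + 4)(q - 3)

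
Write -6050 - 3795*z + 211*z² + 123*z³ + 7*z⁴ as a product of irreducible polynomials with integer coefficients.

(7*z + 11)*(z + 10)*(z + 11)*(z - 5)

Testing divisors of the constant over divisors of the leading coefficient, z = -11 is a root, so (z + 11) divides it; the quotient is 7*z³ + 46*z² - 295*z - 550.
Continuing, z = -11/7 is a root, so (7*z + 11) divides it; the quotient is z² + 5*z - 50.
The remaining quadratic factors as (z + 10)(z - 5).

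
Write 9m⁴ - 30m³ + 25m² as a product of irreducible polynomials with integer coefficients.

m²(3m - 5)²

Every term has a factor of m²; factoring it out leaves 9m² - 30m + 25.
Recognize a perfect-square trinomial with the parts 3m and 5.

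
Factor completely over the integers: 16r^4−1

Write as (4r^2)² − (1)², then factor 4r^2−1 once more.

(2r+1)(2r−1)(4r^2+1)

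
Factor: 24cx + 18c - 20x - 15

(4x + 3)(6c - 5)

Group as (24cx + 18c) + (-20x - 15) = 6c(4x + 3) - 5(4x + 3).
Both groups share the factor (4x + 3).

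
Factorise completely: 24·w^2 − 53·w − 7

(3·w − 7)·(8·w + 1)

Need a pair with product 24·(−7) = −168 and sum −53: that's 3 and −56.
Split the middle term: 24·w^2 + 3·w − 56·w − 7 = 3·w·(8·w + 1) − 7·(8·w + 1).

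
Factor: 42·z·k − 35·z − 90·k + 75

(6·k − 5)·(7·z − 15)

Group as (42·z·k − 35·z) + (−90·k + 75) = 7·z·(6·k − 5) − 15·(6·k − 5).
Both groups share the factor (6·k − 5).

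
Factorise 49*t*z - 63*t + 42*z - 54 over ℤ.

Group as (49*t*z - 63*t) + (42*z - 54) = 7*t*(7*z - 9) + 6*(7*z - 9).
Both groups share the factor (7*z - 9).

(7*t + 6)*(7*z - 9)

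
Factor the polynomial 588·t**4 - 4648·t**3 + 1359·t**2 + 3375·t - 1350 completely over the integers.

(2·t - 15)·(6·t - 5)·(7·t + 6)·(7·t - 3)

Among the possible rational roots, t = 3/7 is a root, so (7·t - 3) is a factor; dividing leaves 84·t**3 - 628·t**2 - 75·t + 450.
Next, t = 15/2 is a root, giving the factor (2·t - 15) and quotient 42·t**2 + t - 30.
The remaining quadratic factors as (6·t - 5)(7·t + 6).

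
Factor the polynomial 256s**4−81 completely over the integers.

(4s)⁴ − (3)⁴ = ((4s)² − (3)²)((4s)² + (3)²); the first factor splits again, the second (16s**2+9) is irreducible.

(4s+3)(4s−3)(16s**2+9)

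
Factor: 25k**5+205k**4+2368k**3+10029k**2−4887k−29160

By the rational root theorem, k = −9/5 is a root, giving the factor (5k+9) and quotient 5k**4+32k**3+416k**2+1257k−3240.
Next, k = 8/5 is a root, so (5k−8) divides it; the quotient is k**3+8k**2+96k+405.
Continuing, k = −5 is a root, so (k+5) divides it; the quotient is k**2+3k+81.
The quadratic k**2+3k+81 has discriminant −315 < 0 and is irreducible over ℤ.

(5k+9)(5k−8)(k+5)(k**2+3k+81)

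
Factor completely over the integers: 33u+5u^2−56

Need a pair with product 5·(−56) = −280 and sum 33: that's −7 and 40.
Split the middle term: 5u^2−7u + 40u−56 = u(5u−7) + 8(5u−7).

(5u−7)(u+8)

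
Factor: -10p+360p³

10p(6p+1)(6p-1)

Every term has a factor of 10p. Then 36p²-1 = (6p)² − (1)².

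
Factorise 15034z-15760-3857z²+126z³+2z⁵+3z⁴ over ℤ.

(2z-5)(z-2)(z-8)(z²+14z+197)

By the rational root theorem, z = 5/2 is a root, so (2z-5) is a factor; dividing leaves z⁴+4z³+73z²-1746z+3152.
Next, z = 2 is a root, giving the factor (z-2) and quotient z³+6z²+85z-1576.
Then z = 8 is a root, so (z-8) is a factor; dividing leaves z²+14z+197.
The quadratic z²+14z+197 has discriminant -592 < 0 and is irreducible over ℤ.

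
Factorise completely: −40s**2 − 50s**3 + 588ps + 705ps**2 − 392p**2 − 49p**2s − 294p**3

−(14p − s)(3p + 5s + 4)(7p − 10s)

Group: 14p(−21p**2 − 5ps − 28p + 50s**2 + 40s) − s(−21p**2 − 5ps − 28p + 50s**2 + 40s); both groups contain (−21p**2 − 5ps − 28p + 50s**2 + 40s), so (14p − s) is a factor with cofactor −21p**2 − 5ps − 28p + 50s**2 + 40s.
The cofactor groups again: −21p**2 − 5ps − 28p + 50s**2 + 40s = −3p(7p − 10s) + (−5s − 4)(7p − 10s); both groups contain (7p − 10s), giving −(3p + 5s + 4)(7p − 10s).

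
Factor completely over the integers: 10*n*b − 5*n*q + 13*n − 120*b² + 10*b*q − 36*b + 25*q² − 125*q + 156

Group: 10*b*(n − 12*b − 5*q + 12) + (−5*q + 13)*(n − 12*b − 5*q + 12); both groups contain (n − 12*b − 5*q + 12).

(n − 12*b − 5*q + 12)*(10*b − 5*q + 13)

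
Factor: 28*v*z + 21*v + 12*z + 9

Group as (28*v*z + 21*v) + (12*z + 9) = 7*v*(4*z + 3) + 3*(4*z + 3).
Both groups share the factor (4*z + 3).

(4*z + 3)*(7*v + 3)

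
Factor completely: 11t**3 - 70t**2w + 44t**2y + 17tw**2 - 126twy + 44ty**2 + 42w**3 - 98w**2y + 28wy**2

Group: t(11t**2 - 4tw + 22ty - 7w**2 + 14wy) + (-6w + 2y)(11t**2 - 4tw + 22ty - 7w**2 + 14wy); both groups contain (11t**2 - 4tw + 22ty - 7w**2 + 14wy), so (t - 6w + 2y) is a factor with cofactor 11t**2 - 4tw + 22ty - 7w**2 + 14wy.
The cofactor groups again: 11t**2 - 4tw + 22ty - 7w**2 + 14wy = t(11t + 7w) + (-w + 2y)(11t + 7w); both groups contain (11t + 7w), giving (t - w + 2y)(11t + 7w).

(11t + 7w)(t - 6w + 2y)(t - w + 2y)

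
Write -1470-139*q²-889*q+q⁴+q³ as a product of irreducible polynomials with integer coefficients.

Among the possible rational roots, q = -7 is a root, giving the factor (q+7) and quotient q³-6*q²-97*q-210.
Then q = -5 is a root, so (q+5) is a factor; dividing leaves q²-11*q-42.
The remaining quadratic factors as (q+3)(q-14).

(q+3)*(q+5)*(q+7)*(q-14)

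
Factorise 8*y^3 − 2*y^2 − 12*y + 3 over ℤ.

(4*y − 1)*(2*y^2 − 3)

Group as (8*y^3 − 12*y) + (−2*y^2 + 3) = 4*y*(2*y^2 − 3) − (2*y^2 − 3).
Both groups share the factor (2*y^2 − 3).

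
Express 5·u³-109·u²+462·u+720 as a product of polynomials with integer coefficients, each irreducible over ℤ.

(5·u+6)·(u-15)·(u-8)

By the rational root theorem, u = -6/5 is a root, giving the factor (5·u+6) and quotient u²-23·u+120.
The remaining quadratic factors as (u-8)(u-15).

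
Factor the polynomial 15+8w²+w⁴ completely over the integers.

Substitute u = w² to get a quadratic in u, then factor.
w²+3 is irreducible over ℤ (always positive, so no real roots).
w²+5 is irreducible over ℤ (always positive, so no real roots).

(w²+3)(w²+5)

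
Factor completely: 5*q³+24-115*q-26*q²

Trying the rational-root candidates, q = 1/5 is a root, so (5*q-1) divides it; the quotient is q²-5*q-24.
The remaining quadratic factors as (q+3)(q-8).

(5*q-1)*(q+3)*(q-8)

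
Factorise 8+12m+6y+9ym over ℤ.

Group as (9ym+6y) + (12m+8) = 3y(3m+2) + 4(3m+2).
Both groups share the factor (3m+2).

(3m+2)(3y+4)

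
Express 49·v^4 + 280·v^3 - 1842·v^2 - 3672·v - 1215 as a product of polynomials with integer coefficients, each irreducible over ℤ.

By the rational root theorem, v = 5 is a root, giving the factor (v - 5) and quotient 49·v^3 + 525·v^2 + 783·v + 243.
Continuing, v = -9 is a root, so (v + 9) divides it; the quotient is 49·v^2 + 84·v + 27.
The remaining quadratic factors as (7·v + 9)(7·v + 3).

(7·v + 3)·(7·v + 9)·(v + 9)·(v - 5)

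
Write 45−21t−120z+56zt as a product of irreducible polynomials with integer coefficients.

Group as (56zt−120z) + (−21t+45) = 8z(7t−15) − 3(7t−15).
Both groups share the factor (7t−15).

(7t−15)(8z−3)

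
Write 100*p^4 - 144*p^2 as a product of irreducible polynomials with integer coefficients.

4*p^2*(5*p + 6)*(5*p - 6)

Factor out 4*p^2, leaving 25*p^2 - 36, which is a difference of two squares.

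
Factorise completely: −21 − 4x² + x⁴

Substitute u = x² to get a quadratic in u, then factor.
x² − 7 is irreducible over ℤ (7 is not a perfect square).
x² + 3 is irreducible over ℤ (always positive, so no real roots).

(x² + 3)(x² − 7)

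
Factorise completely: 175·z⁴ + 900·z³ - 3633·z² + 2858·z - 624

(5·z - 2)·(5·z - 3)·(7·z - 13)·(z + 8)

Trying the rational-root candidates, z = 13/7 is a root, so (7·z - 13) is a factor; dividing leaves 25·z³ + 175·z² - 194·z + 48.
Next, z = 3/5 is a root, so (5·z - 3) divides it; the quotient is 5·z² + 38·z - 16.
The remaining quadratic factors as (z + 8)(5·z - 2).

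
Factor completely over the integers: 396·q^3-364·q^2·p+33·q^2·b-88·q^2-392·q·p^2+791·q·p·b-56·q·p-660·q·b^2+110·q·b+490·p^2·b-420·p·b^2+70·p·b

(4·q-5·b)·(9·q-14·p+12·b-2)·(11·q+7·p)

Group: 11·q·(36·q^2-56·q·p+3·q·b-8·q+70·p·b-60·b^2+10·b) + 7·p·(36·q^2-56·q·p+3·q·b-8·q+70·p·b-60·b^2+10·b); both groups contain (36·q^2-56·q·p+3·q·b-8·q+70·p·b-60·b^2+10·b), so (11·q+7·p) is a factor with cofactor 36·q^2-56·q·p+3·q·b-8·q+70·p·b-60·b^2+10·b.
The cofactor groups again: 36·q^2-56·q·p+3·q·b-8·q+70·p·b-60·b^2+10·b = 9·q·(4·q-5·b) + (-14·p+12·b-2)·(4·q-5·b); both groups contain (4·q-5·b), giving (9·q-14·p+12·b-2)·(4·q-5·b).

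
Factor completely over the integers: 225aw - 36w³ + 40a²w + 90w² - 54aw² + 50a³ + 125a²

(2a - 2w + 5)(5a + 3w)(5a + 6w)

Group: 5a(10a² + 2aw + 25a - 12w² + 30w) + 3w(10a² + 2aw + 25a - 12w² + 30w); both groups contain (10a² + 2aw + 25a - 12w² + 30w), so (5a + 3w) is a factor with cofactor 10a² + 2aw + 25a - 12w² + 30w.
The cofactor groups again: 10a² + 2aw + 25a - 12w² + 30w = 2a(5a + 6w) + (-2w + 5)(5a + 6w); both groups contain (5a + 6w), giving (2a - 2w + 5)(5a + 6w).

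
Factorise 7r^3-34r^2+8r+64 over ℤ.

(7r+8)(r-2)(r-4)

Among the possible rational roots, r = 2 is a root, so (r-2) divides it; the quotient is 7r^2-20r-32.
The remaining quadratic factors as (7r+8)(r-4).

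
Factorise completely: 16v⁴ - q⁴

Difference of squares twice: with A = 2v and B = q, A⁴ − B⁴ = (A² − B²)(A² + B²), and A² − B² factors again.

(2v - q)(2v + q)(4v² + q²)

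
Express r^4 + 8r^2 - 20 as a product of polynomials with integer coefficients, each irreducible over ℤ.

Substitute u = r^2 to get a quadratic in u, then factor.
r^2 + 10 is irreducible over ℤ (always positive, so no real roots).
r^2 - 2 is irreducible over ℤ (2 is not a perfect square).

(r^2 + 10)(r^2 - 2)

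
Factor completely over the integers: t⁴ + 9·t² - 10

(t + 1)·(t - 1)·(t² + 10)

Substitute u = t² to get a quadratic in u, then factor.
t² + 10 is irreducible over ℤ (always positive, so no real roots).
t² - 1 is a difference of squares.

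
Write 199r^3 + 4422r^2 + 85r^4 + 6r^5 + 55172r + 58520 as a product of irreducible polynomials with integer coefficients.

Testing divisors of the constant over divisors of the leading coefficient, r = -10 is a root, so (r + 10) is a factor; dividing leaves 6r^4 + 25r^3 - 51r^2 + 4932r + 5852.
Next, r = -11 is a root, giving the factor (r + 11) and quotient 6r^3 - 41r^2 + 400r + 532.
Then r = -7/6 is a root, giving the factor (6r + 7) and quotient r^2 - 8r + 76.
The quadratic r^2 - 8r + 76 has discriminant -240 < 0 and is irreducible over ℤ.

(6r + 7)(r + 10)(r + 11)(r^2 - 8r + 76)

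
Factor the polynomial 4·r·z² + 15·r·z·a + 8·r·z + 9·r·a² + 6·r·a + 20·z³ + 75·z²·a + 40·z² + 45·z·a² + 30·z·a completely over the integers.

(4·z + 3·a)·(z + 3·a + 2)·(r + 5·z)

Group: z·(4·r·z + 3·r·a + 20·z² + 15·z·a) + (3·a + 2)·(4·r·z + 3·r·a + 20·z² + 15·z·a); both groups contain (4·r·z + 3·r·a + 20·z² + 15·z·a), so (z + 3·a + 2) is a factor with cofactor 4·r·z + 3·r·a + 20·z² + 15·z·a.
The cofactor groups again: 4·r·z + 3·r·a + 20·z² + 15·z·a = r·(4·z + 3·a) + 5·z·(4·z + 3·a); both groups contain (4·z + 3·a), giving (r + 5·z)·(4·z + 3·a).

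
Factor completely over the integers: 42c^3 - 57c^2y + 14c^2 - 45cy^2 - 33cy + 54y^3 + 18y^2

(2c - 3y)(3c + 3y + 1)(7c - 6y)

Group: 7c(6c^2 - 3cy + 2c - 9y^2 - 3y) - 6y(6c^2 - 3cy + 2c - 9y^2 - 3y); both groups contain (6c^2 - 3cy + 2c - 9y^2 - 3y), so (7c - 6y) is a factor with cofactor 6c^2 - 3cy + 2c - 9y^2 - 3y.
The cofactor groups again: 6c^2 - 3cy + 2c - 9y^2 - 3y = 2c(3c + 3y + 1) - 3y(3c + 3y + 1); both groups contain (3c + 3y + 1), giving (2c - 3y)(3c + 3y + 1).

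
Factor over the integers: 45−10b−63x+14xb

(2b−9)(7x−5)

Group as (14xb−63x) + (−10b+45) = 7x(2b−9) − 5(2b−9).
Both groups share the factor (2b−9).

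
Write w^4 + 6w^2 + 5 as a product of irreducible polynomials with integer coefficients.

(w^2 + 1)(w^2 + 5)

Substitute u = w^2 to get a quadratic in u, then factor.
w^2 + 5 is irreducible over ℤ (always positive, so no real roots).
w^2 + 1 is irreducible over ℤ (sum of squares).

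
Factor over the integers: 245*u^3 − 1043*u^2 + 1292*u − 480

By the rational root theorem, u = 8/7 is a root, so (7*u − 8) is a factor; dividing leaves 35*u^2 − 109*u + 60.
The remaining quadratic factors as (5*u − 12)(7*u − 5).

(5*u − 12)*(7*u − 5)*(7*u − 8)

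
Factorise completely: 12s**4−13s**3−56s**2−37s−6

(3s+2)(4s+1)(s+1)(s−3)

By the rational root theorem, s = −2/3 is a root, giving the factor (3s+2) and quotient 4s**3−7s**2−14s−3.
Next, s = −1 is a root, giving the factor (s+1) and quotient 4s**2−11s−3.
The remaining quadratic factors as (s−3)(4s+1).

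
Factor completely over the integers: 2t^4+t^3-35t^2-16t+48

Testing divisors of the constant over divisors of the leading coefficient, t = 4 is a root, so (t-4) is a factor; dividing leaves 2t^3+9t^2+t-12.
Continuing, t = 1 is a root, giving the factor (t-1) and quotient 2t^2+11t+12.
The remaining quadratic factors as (t+4)(2t+3).

(2t+3)(t+4)(t-1)(t-4)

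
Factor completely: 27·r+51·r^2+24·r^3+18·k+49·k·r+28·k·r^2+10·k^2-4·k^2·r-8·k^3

Group: 4·k·(-2·k^2-5·k·r-2·k-3·r^2-3·r) + (-8·r-9)·(-2·k^2-5·k·r-2·k-3·r^2-3·r); both groups contain (-2·k^2-5·k·r-2·k-3·r^2-3·r), so (4·k-8·r-9) is a factor with cofactor -2·k^2-5·k·r-2·k-3·r^2-3·r.
The cofactor groups again: -2·k^2-5·k·r-2·k-3·r^2-3·r = -2·k·(k+r+1) - 3·r·(k+r+1); both groups contain (k+r+1), giving -(2·k+3·r)·(k+r+1).

-(2·k+3·r)·(4·k-8·r-9)·(k+r+1)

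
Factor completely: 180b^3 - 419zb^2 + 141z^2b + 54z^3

Group: 3z(18z^2 + 71zb - 45b^2) - 4b(18z^2 + 71zb - 45b^2); both groups contain (18z^2 + 71zb - 45b^2), so (3z - 4b) is a factor with cofactor 18z^2 + 71zb - 45b^2.
The cofactor groups again: 18z^2 + 71zb - 45b^2 = 9z(2z + 9b) - 5b(2z + 9b); both groups contain (2z + 9b), giving (9z - 5b)(2z + 9b).

(3z - 4b)(9z - 5b)(2z + 9b)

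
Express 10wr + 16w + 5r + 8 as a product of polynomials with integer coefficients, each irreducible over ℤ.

(2w + 1)(5r + 8)

Group as (10wr + 16w) + (5r + 8) = 2w(5r + 8) + (5r + 8).
Both groups share the factor (5r + 8).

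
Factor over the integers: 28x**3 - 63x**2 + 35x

Pull out the common factor 7x, then factor the remaining trinomial.

7x(4x - 5)(x - 1)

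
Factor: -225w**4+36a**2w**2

9w**2(2a+5w)(2a-5w)

Pull out the common factor 9w**2; 4a**2-25w**2 is a difference of squares.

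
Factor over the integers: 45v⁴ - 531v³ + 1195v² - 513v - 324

(3v + 1)(3v - 4)(5v - 9)(v - 9)

Trying the rational-root candidates, v = 4/3 is a root, so (3v - 4) divides it; the quotient is 15v³ - 157v² + 189v + 81.
Next, v = 9 is a root, so (v - 9) is a factor; dividing leaves 15v² - 22v - 9.
The remaining quadratic factors as (5v - 9)(3v + 1).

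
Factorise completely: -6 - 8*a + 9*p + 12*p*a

Group as (12*p*a + 9*p) + (-8*a - 6) = 3*p*(4*a + 3) - 2*(4*a + 3).
Both groups share the factor (4*a + 3).

(3*p - 2)*(4*a + 3)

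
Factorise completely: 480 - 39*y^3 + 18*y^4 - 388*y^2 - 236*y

By the rational root theorem, y = 5/6 is a root, giving the factor (6*y - 5) and quotient 3*y^3 - 4*y^2 - 68*y - 96.
Continuing, y = -2 is a root, so (y + 2) is a factor; dividing leaves 3*y^2 - 10*y - 48.
The remaining quadratic factors as (y - 6)(3*y + 8).

(3*y + 8)*(6*y - 5)*(y + 2)*(y - 6)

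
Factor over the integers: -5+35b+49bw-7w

Group as (49bw+35b) + (-7w-5) = 7b(7w+5) - (7w+5).
Both groups share the factor (7w+5).

(7b-1)(7w+5)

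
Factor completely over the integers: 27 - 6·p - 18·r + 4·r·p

Group as (4·r·p - 18·r) + (-6·p + 27) = 2·r·(2·p - 9) - 3·(2·p - 9).
Both groups share the factor (2·p - 9).

(2·p - 9)·(2·r - 3)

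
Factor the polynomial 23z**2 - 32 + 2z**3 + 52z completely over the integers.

Among the possible rational roots, z = -4 is a root, so (z + 4) divides it; the quotient is 2z**2 + 15z - 8.
The remaining quadratic factors as (2z - 1)(z + 8).

(2z - 1)(z + 4)(z + 8)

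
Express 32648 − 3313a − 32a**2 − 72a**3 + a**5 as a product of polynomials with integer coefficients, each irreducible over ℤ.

(a + 11)(a − 7)(a − 8)(a**2 + 4a + 53)

By the rational root theorem, a = −11 is a root, so (a + 11) divides it; the quotient is a**4 − 11a**3 + 49a**2 − 571a + 2968.
Continuing, a = 8 is a root, giving the factor (a − 8) and quotient a**3 − 3a**2 + 25a − 371.
Next, a = 7 is a root, giving the factor (a − 7) and quotient a**2 + 4a + 53.
The quadratic a**2 + 4a + 53 has discriminant −196 < 0 and is irreducible over ℤ.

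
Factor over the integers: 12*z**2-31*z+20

(3*z-4)*(4*z-5)

Need a pair with product 12·20 = 240 and sum -31: that's -16 and -15.
Split the middle term: 12*z**2-16*z - 15*z+20 = 4*z*(3*z-4) - 5*(3*z-4).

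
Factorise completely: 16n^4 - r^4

Write as (4n^2)² − (r^2)², then factor 4n^2 - r^2 once more.

(2n + r)(2n - r)(4n^2 + r^2)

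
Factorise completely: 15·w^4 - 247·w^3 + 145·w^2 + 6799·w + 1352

(3·w + 13)·(5·w + 1)·(w - 13)·(w - 8)

By the rational root theorem, w = -1/5 is a root, so (5·w + 1) is a factor; dividing leaves 3·w^3 - 50·w^2 + 39·w + 1352.
Next, w = -13/3 is a root, giving the factor (3·w + 13) and quotient w^2 - 21·w + 104.
The remaining quadratic factors as (w - 8)(w - 13).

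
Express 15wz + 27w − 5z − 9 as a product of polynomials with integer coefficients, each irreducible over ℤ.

Group as (15wz + 27w) + (−5z − 9) = 3w(5z + 9) − (5z + 9).
Both groups share the factor (5z + 9).

(3w − 1)(5z + 9)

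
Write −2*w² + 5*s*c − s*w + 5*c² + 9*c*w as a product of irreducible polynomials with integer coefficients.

Group: 5*c*(s + c + 2*w) − w*(s + c + 2*w); both groups contain (s + c + 2*w).

(5*c − w)*(s + c + 2*w)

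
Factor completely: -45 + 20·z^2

5·(2·z + 3)·(2·z - 3)

Pull out the common factor 5; 4·z^2 - 9 is a difference of squares.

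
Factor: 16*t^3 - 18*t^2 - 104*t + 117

Group as (16*t^3 - 104*t) + (-18*t^2 + 117) = 8*t*(2*t^2 - 13) - 9*(2*t^2 - 13).
Both groups share the factor (2*t^2 - 13).

(8*t - 9)*(2*t^2 - 13)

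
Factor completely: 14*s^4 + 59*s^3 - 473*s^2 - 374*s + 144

(2*s - 9)*(7*s - 2)*(s + 1)*(s + 8)

Among the possible rational roots, s = 2/7 is a root, giving the factor (7*s - 2) and quotient 2*s^3 + 9*s^2 - 65*s - 72.
Next, s = -8 is a root, giving the factor (s + 8) and quotient 2*s^2 - 7*s - 9.
The remaining quadratic factors as (2*s - 9)(s + 1).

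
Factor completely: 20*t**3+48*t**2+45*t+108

Group as (20*t**3+45*t) + (48*t**2+108) = 5*t*(4*t**2+9) + 12*(4*t**2+9).
Both groups share the factor (4*t**2+9).

(5*t+12)*(4*t**2+9)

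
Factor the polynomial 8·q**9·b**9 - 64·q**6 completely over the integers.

8·q**6·(q·b**3 - 2)·(q**2·b**6 + 2·q·b**3 + 4)

Pull out the common factor 8·q**6, leaving q**3·b**9 - 8.
Recognize a difference of cubes with the parts q·b**3 and 2.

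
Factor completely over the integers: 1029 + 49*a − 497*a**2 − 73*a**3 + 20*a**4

Trying the rational-root candidates, a = 7 is a root, so (a − 7) divides it; the quotient is 20*a**3 + 67*a**2 − 28*a − 147.
Then a = −7/4 is a root, so (4*a + 7) is a factor; dividing leaves 5*a**2 + 8*a − 21.
The remaining quadratic factors as (a + 3)(5*a − 7).

(4*a + 7)*(5*a − 7)*(a + 3)*(a − 7)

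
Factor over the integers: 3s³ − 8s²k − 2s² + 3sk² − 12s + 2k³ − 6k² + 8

(s − 2k − 2)(s − k + 2)(3s + k − 2)

Group: s(3s² − 5sk − 8s − 2k² + 2k + 4) + (−k + 2)(3s² − 5sk − 8s − 2k² + 2k + 4); both groups contain (3s² − 5sk − 8s − 2k² + 2k + 4), so (s − k + 2) is a factor with cofactor 3s² − 5sk − 8s − 2k² + 2k + 4.
The cofactor groups again: 3s² − 5sk − 8s − 2k² + 2k + 4 = s(3s + k − 2) + (−2k − 2)(3s + k − 2); both groups contain (3s + k − 2), giving (s − 2k − 2)(3s + k − 2).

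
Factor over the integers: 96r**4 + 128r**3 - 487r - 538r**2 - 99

Trying the rational-root candidates, r = 9/4 is a root, giving the factor (4r - 9) and quotient 24r**3 + 86r**2 + 59r + 11.
Then r = -1/3 is a root, so (3r + 1) is a factor; dividing leaves 8r**2 + 26r + 11.
The remaining quadratic factors as (2r + 1)(4r + 11).

(2r + 1)(3r + 1)(4r + 11)(4r - 9)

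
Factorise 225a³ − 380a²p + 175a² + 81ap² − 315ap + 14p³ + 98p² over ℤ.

Group: 5a(45a² − 13ap + 35a − 2p² − 14p) − 7p(45a² − 13ap + 35a − 2p² − 14p); both groups contain (45a² − 13ap + 35a − 2p² − 14p), so (5a − 7p) is a factor with cofactor 45a² − 13ap + 35a − 2p² − 14p.
The cofactor groups again: 45a² − 13ap + 35a − 2p² − 14p = 9a(5a − 2p) + (p + 7)(5a − 2p); both groups contain (5a − 2p), giving (9a + p + 7)(5a − 2p).

(5a − 2p)(5a − 7p)(9a + p + 7)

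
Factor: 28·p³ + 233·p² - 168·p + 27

(4·p - 1)·(7·p - 3)·(p + 9)

Testing divisors of the constant over divisors of the leading coefficient, p = 3/7 is a root, so (7·p - 3) is a factor; dividing leaves 4·p² + 35·p - 9.
The remaining quadratic factors as (4·p - 1)(p + 9).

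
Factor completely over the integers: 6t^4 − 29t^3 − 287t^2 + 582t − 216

(2t − 1)(3t − 4)(t + 6)(t − 9)

Among the possible rational roots, t = −6 is a root, so (t + 6) is a factor; dividing leaves 6t^3 − 65t^2 + 103t − 36.
Next, t = 4/3 is a root, so (3t − 4) is a factor; dividing leaves 2t^2 − 19t + 9.
The remaining quadratic factors as (2t − 1)(t − 9).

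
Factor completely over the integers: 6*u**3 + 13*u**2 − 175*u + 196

(2*u − 7)*(3*u − 4)*(u + 7)

By the rational root theorem, u = −7 is a root, giving the factor (u + 7) and quotient 6*u**2 − 29*u + 28.
The remaining quadratic factors as (2*u − 7)(3*u − 4).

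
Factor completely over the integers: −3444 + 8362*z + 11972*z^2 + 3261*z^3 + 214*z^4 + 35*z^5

(5*z + 7)*(7*z − 2)*(z + 3)*(z^2 + 2*z + 82)

Testing divisors of the constant over divisors of the leading coefficient, z = 2/7 is a root, so (7*z − 2) divides it; the quotient is 5*z^4 + 32*z^3 + 475*z^2 + 1846*z + 1722.
Next, z = −3 is a root, so (z + 3) is a factor; dividing leaves 5*z^3 + 17*z^2 + 424*z + 574.
Then z = −7/5 is a root, giving the factor (5*z + 7) and quotient z^2 + 2*z + 82.
The quadratic z^2 + 2*z + 82 has discriminant −324 < 0 and is irreducible over ℤ.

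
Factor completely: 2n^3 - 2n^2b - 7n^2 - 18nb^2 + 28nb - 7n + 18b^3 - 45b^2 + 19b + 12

(2n - 2b + 3)(n - 3b - 1)(n + 3b - 4)

Group: n(2n^2 + 4nb - 5n - 6b^2 + 17b - 12) + (-3b - 1)(2n^2 + 4nb - 5n - 6b^2 + 17b - 12); both groups contain (2n^2 + 4nb - 5n - 6b^2 + 17b - 12), so (n - 3b - 1) is a factor with cofactor 2n^2 + 4nb - 5n - 6b^2 + 17b - 12.
The cofactor groups again: 2n^2 + 4nb - 5n - 6b^2 + 17b - 12 = n(2n - 2b + 3) + (3b - 4)(2n - 2b + 3); both groups contain (2n - 2b + 3), giving (n + 3b - 4)(2n - 2b + 3).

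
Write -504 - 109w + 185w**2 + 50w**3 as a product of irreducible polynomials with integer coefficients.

Among the possible rational roots, w = 8/5 is a root, giving the factor (5w - 8) and quotient 10w**2 + 53w + 63.
The remaining quadratic factors as (5w + 9)(2w + 7).

(2w + 7)(5w + 9)(5w - 8)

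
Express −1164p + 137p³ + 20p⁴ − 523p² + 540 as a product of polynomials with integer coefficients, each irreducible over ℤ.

(4p − 15)(5p − 2)(p + 2)(p + 9)

By the rational root theorem, p = −2 is a root, so (p + 2) is a factor; dividing leaves 20p³ + 97p² − 717p + 270.
Continuing, p = −9 is a root, so (p + 9) is a factor; dividing leaves 20p² − 83p + 30.
The remaining quadratic factors as (4p − 15)(5p − 2).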